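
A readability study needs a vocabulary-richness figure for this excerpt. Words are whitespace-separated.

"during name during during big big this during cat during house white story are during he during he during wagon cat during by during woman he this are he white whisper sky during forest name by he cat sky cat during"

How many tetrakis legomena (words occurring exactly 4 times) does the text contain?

Frequencies: during:12, he:5, cat:4, name:2, big:2, this:2, white:2, are:2, by:2, sky:2, house:1, story:1, wagon:1, woman:1, whisper:1, forest:1
Words with frequency 4: cat

1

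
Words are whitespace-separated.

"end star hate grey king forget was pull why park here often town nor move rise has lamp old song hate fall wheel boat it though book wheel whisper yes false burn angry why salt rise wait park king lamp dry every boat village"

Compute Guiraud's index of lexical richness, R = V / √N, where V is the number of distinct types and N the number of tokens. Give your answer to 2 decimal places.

N = 44, V = 36.
√N = 6.633250
R = 36 / 6.633250 = 5.43

5.43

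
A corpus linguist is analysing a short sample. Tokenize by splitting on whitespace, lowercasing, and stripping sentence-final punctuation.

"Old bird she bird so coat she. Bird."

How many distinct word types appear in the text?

5

Distinct types: {bird, coat, old, she, so}
V = 5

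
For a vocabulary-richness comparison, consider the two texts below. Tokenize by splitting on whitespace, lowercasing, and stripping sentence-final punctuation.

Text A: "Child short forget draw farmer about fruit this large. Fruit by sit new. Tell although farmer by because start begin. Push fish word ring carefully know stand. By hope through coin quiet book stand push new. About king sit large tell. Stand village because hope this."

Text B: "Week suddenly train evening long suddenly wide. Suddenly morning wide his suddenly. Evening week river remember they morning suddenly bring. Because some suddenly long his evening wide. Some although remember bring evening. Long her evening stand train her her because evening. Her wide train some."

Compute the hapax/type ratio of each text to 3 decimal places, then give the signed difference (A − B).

0.346

A: hapax=18, V=31, ratio=0.581
B: hapax=4, V=17, ratio=0.235
Difference = 0.581 − 0.235 = 0.346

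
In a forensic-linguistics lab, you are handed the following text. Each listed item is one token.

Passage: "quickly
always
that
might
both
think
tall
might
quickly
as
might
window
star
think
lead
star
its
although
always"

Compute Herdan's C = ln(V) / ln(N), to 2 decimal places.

0.87

N = 19, V = 13.
ln(V) = 2.564949, ln(N) = 2.944439
C = 2.564949 / 2.944439 = 0.87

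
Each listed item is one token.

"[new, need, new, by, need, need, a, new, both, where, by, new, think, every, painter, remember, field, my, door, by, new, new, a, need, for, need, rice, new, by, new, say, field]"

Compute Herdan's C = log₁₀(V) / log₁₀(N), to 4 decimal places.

N = 32, V = 16.
log₁₀(V) = 1.204120, log₁₀(N) = 1.505150
C = 1.204120 / 1.505150 = 0.8000

0.8000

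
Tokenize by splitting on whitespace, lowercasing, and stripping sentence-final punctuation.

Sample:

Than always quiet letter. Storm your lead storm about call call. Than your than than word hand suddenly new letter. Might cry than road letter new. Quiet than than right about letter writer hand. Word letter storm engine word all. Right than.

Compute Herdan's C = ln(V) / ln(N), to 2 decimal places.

N = 42, V = 20.
ln(V) = 2.995732, ln(N) = 3.737670
C = 2.995732 / 3.737670 = 0.80

0.80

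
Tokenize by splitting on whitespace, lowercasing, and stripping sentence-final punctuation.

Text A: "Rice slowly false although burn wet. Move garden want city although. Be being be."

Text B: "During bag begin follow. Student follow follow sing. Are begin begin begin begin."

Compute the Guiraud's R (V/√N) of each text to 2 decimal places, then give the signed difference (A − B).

1.27

A: V=12, N=14, R=3.21
B: V=7, N=13, R=1.94
Difference = 3.21 − 1.94 = 1.27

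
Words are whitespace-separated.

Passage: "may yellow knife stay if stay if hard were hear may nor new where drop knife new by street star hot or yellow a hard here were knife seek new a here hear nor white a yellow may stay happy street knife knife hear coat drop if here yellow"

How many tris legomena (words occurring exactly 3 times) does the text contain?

7

Frequencies: knife:5, yellow:4, may:3, stay:3, if:3, hear:3, new:3, a:3, here:3, hard:2, were:2, nor:2, drop:2, street:2, where:1, by:1, star:1, hot:1, or:1, seek:1, … (3 more, each freq 1)
Words with frequency 3: a, hear, here, if, may, new, stay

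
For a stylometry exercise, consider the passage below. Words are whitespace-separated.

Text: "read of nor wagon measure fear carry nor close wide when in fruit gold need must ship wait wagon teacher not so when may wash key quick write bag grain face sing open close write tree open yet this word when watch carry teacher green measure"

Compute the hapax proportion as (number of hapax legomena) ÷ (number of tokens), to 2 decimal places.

Frequencies: when:3, nor:2, wagon:2, measure:2, carry:2, close:2, teacher:2, write:2, open:2, read:1, of:1, fear:1, wide:1, in:1, fruit:1, gold:1, need:1, must:1, ship:1, wait:1, … (16 more, each freq 1)
Hapax count = 27; token count = 46.
Ratio = 27 / 46 = 0.59

0.59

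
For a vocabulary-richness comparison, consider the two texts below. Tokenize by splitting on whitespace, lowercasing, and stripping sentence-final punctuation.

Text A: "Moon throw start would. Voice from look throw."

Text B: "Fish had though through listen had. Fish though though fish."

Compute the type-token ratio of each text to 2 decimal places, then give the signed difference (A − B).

TTR(A) = 7/8 = 0.88
TTR(B) = 5/10 = 0.50
Difference = 0.88 − 0.50 = 0.38

0.38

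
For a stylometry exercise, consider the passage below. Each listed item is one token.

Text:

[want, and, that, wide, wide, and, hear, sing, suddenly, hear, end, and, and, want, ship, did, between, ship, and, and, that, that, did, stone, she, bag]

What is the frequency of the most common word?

Frequencies: and:6, that:3, want:2, wide:2, hear:2, ship:2, did:2, sing:1, suddenly:1, end:1, between:1, stone:1, she:1, bag:1
Most common: 'and' with frequency 6.

6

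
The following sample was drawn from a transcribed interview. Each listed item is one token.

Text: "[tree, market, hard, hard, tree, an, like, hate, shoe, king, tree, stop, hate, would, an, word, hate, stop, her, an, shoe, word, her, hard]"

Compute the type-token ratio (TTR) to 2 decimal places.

N = 24 tokens, V = 12 types.
TTR = V / N = 12 / 24 = 0.50

0.50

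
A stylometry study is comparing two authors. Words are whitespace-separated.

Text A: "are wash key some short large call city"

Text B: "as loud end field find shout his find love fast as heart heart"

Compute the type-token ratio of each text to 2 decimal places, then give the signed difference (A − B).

TTR(A) = 8/8 = 1.00
TTR(B) = 10/13 = 0.77
Difference = 1.00 − 0.77 = 0.23

0.23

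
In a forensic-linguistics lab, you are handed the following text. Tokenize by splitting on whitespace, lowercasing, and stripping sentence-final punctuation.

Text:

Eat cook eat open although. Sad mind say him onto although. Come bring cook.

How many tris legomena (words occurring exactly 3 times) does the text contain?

Frequencies: eat:2, cook:2, although:2, open:1, sad:1, mind:1, say:1, him:1, onto:1, come:1, bring:1
Words with frequency 3: (none)

0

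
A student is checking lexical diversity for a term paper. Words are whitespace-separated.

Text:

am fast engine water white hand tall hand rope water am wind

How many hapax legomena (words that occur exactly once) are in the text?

6

Frequencies: am:2, water:2, hand:2, fast:1, engine:1, white:1, tall:1, rope:1, wind:1
Hapax (freq=1): engine, fast, rope, tall, white, wind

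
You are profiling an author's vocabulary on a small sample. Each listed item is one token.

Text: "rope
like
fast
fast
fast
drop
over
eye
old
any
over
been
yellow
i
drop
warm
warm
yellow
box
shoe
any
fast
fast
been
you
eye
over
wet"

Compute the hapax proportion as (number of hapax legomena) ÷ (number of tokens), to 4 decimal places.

Frequencies: fast:5, over:3, drop:2, eye:2, any:2, been:2, yellow:2, warm:2, rope:1, like:1, old:1, i:1, box:1, shoe:1, you:1, wet:1
Hapax count = 8; token count = 28.
Ratio = 8 / 28 = 0.2857

0.2857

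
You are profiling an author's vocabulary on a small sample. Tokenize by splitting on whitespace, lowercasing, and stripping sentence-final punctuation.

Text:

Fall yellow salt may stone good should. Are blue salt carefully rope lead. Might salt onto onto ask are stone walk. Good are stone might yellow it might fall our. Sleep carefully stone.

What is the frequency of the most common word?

4

Frequencies: stone:4, salt:3, are:3, might:3, fall:2, yellow:2, good:2, carefully:2, onto:2, may:1, should:1, blue:1, rope:1, lead:1, ask:1, walk:1, it:1, our:1, sleep:1
Most common: 'stone' with frequency 4.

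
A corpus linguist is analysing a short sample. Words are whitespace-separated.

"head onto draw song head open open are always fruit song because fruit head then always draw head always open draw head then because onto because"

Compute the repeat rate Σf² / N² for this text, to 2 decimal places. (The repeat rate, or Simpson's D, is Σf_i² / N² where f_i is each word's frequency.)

Frequencies: head:5, draw:3, open:3, always:3, because:3, onto:2, song:2, fruit:2, then:2, are:1
Σf² = 78; N² = 676
Repeat rate = 78 / 676 = 0.12

0.12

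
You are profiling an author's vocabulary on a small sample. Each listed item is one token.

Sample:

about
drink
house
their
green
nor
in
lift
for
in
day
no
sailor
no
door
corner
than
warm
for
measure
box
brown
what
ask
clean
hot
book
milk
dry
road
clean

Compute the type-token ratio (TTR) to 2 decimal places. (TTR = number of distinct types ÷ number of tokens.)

N = 31 tokens, V = 27 types.
TTR = V / N = 27 / 31 = 0.87

0.87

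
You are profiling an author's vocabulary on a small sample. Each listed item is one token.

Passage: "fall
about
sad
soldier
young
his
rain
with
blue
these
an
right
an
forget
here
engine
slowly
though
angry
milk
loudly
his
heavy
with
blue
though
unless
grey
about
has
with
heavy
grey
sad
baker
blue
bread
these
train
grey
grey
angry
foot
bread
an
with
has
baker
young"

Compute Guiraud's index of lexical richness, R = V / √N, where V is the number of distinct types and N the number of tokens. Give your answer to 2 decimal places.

4.00

N = 49, V = 28.
√N = 7.000000
R = 28 / 7.000000 = 4.00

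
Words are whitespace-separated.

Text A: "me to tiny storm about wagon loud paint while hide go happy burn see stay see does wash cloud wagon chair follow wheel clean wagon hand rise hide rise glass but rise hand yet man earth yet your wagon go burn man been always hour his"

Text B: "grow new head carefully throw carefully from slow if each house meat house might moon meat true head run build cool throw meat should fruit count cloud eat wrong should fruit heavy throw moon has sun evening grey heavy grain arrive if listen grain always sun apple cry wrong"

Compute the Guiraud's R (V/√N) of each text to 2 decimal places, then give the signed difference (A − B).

A: V=34, N=46, R=5.01
B: V=34, N=49, R=4.86
Difference = 5.01 − 4.86 = 0.15

0.15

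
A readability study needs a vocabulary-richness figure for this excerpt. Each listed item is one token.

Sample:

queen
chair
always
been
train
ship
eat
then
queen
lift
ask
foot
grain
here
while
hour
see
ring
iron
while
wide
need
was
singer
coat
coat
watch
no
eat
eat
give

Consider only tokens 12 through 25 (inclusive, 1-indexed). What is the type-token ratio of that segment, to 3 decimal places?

0.929

Segment tokens 12–25: foot, grain, here, while, hour, see, ring, iron, while, wide, need, was, singer, coat
Segment N = 14, segment V = 13.
TTR = 13 / 14 = 0.929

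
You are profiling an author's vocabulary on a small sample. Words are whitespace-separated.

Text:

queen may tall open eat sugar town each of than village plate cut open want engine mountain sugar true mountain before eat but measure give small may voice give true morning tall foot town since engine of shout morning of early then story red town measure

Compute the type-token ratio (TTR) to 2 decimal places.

0.67

N = 46 tokens, V = 31 types.
TTR = V / N = 31 / 46 = 0.67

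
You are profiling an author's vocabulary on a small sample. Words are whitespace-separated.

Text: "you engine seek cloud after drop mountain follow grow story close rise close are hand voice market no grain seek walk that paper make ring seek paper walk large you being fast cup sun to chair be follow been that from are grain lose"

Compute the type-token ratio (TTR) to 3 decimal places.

N = 44 tokens, V = 34 types.
TTR = V / N = 34 / 44 = 0.773

0.773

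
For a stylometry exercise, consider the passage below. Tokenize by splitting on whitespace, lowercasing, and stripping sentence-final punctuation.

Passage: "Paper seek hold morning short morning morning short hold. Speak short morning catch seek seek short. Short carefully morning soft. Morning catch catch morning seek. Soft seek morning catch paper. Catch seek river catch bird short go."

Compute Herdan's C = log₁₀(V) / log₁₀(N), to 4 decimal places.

0.6882

N = 37, V = 12.
log₁₀(V) = 1.079181, log₁₀(N) = 1.568202
C = 1.079181 / 1.568202 = 0.6882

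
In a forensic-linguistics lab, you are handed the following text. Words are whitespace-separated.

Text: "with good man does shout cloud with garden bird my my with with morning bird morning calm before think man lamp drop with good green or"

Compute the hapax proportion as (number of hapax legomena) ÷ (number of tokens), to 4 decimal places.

Frequencies: with:5, good:2, man:2, bird:2, my:2, morning:2, does:1, shout:1, cloud:1, garden:1, calm:1, before:1, think:1, lamp:1, drop:1, green:1, or:1
Hapax count = 11; token count = 26.
Ratio = 11 / 26 = 0.4231

0.4231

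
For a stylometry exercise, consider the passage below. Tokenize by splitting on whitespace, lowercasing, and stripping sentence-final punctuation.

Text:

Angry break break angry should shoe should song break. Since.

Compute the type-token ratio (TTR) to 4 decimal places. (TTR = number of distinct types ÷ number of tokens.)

0.6000

N = 10 tokens, V = 6 types.
TTR = V / N = 6 / 10 = 0.6000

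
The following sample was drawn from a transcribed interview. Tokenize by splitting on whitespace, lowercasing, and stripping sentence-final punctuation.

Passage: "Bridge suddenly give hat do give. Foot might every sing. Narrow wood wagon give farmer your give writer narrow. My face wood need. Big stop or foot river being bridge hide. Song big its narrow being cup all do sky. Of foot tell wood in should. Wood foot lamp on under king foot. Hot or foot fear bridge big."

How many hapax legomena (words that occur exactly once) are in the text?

Frequencies: foot:6, give:4, wood:4, bridge:3, narrow:3, big:3, do:2, or:2, being:2, suddenly:1, hat:1, might:1, every:1, sing:1, wagon:1, farmer:1, your:1, writer:1, my:1, face:1, … (19 more, each freq 1)
Hapax (freq=1): all, cup, every, face, farmer, fear, hat, hide, hot, in, its, king, lamp, might, my, need, of, on, river, should, sing, sky, song, stop, suddenly, tell, under, wagon, writer, your

30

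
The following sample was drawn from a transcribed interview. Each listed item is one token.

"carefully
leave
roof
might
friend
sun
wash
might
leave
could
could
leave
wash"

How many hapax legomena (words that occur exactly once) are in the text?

4

Frequencies: leave:3, might:2, wash:2, could:2, carefully:1, roof:1, friend:1, sun:1
Hapax (freq=1): carefully, friend, roof, sun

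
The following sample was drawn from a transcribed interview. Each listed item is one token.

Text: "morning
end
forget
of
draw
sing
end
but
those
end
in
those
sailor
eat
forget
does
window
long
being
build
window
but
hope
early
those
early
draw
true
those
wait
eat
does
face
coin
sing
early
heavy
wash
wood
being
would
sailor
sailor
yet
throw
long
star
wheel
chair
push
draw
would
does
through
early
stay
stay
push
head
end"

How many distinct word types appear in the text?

35

Distinct types: {being, build, but, chair, coin, does, draw, early, eat, end, face, forget, head, heavy, hope, in, long, morning, of, push, sailor, sing, star, stay, those, through, throw, true, wait, wash, wheel, window, wood, would, yet}
V = 35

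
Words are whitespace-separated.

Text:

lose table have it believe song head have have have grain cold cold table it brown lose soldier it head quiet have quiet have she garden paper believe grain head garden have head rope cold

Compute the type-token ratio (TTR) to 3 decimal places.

N = 35 tokens, V = 16 types.
TTR = V / N = 16 / 35 = 0.457

0.457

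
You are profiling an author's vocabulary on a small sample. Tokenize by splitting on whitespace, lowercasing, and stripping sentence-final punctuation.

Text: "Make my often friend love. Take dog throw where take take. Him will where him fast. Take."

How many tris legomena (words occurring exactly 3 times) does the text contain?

Frequencies: take:4, where:2, him:2, make:1, my:1, often:1, friend:1, love:1, dog:1, throw:1, will:1, fast:1
Words with frequency 3: (none)

0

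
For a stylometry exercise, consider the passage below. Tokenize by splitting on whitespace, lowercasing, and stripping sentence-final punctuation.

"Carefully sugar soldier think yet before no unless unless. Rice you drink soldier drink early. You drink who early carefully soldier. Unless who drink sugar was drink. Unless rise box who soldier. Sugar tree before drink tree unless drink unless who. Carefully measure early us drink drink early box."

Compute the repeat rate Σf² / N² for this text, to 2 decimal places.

0.09

Frequencies: drink:9, unless:6, soldier:4, early:4, who:4, carefully:3, sugar:3, before:2, you:2, box:2, tree:2, think:1, yet:1, no:1, rice:1, was:1, rise:1, measure:1, us:1
Σf² = 207; N² = 2401
Repeat rate = 207 / 2401 = 0.09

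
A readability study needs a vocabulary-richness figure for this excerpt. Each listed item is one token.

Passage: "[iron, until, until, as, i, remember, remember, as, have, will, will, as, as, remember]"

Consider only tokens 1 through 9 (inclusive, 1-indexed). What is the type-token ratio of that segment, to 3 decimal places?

Segment tokens 1–9: iron, until, until, as, i, remember, remember, as, have
Segment N = 9, segment V = 6.
TTR = 6 / 9 = 0.667

0.667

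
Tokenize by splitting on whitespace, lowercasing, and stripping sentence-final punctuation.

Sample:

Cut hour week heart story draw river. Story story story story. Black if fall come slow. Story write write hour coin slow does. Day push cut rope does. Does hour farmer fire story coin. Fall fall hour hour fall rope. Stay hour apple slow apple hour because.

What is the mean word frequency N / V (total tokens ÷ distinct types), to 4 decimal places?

N = 47 tokens, V = 23 types.
Mean frequency = N / V = 47 / 23 = 2.0435

2.0435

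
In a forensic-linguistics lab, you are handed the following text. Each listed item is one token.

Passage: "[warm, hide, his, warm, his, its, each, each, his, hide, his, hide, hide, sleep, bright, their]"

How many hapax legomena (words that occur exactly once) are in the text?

4

Frequencies: hide:4, his:4, warm:2, each:2, its:1, sleep:1, bright:1, their:1
Hapax (freq=1): bright, its, sleep, their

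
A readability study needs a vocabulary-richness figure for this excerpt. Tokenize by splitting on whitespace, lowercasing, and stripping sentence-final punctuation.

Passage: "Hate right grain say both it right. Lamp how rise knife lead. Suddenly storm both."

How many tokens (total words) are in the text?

Tokens: hate, right, grain, say, both, it, right, lamp, how, rise, knife, lead, suddenly, storm, both
N = 15

15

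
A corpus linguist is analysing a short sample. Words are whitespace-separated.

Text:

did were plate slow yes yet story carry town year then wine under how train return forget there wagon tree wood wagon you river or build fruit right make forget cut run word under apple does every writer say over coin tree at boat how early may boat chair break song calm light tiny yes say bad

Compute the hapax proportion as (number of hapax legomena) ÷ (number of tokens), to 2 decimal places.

Frequencies: yes:2, under:2, how:2, forget:2, wagon:2, tree:2, say:2, boat:2, did:1, were:1, plate:1, slow:1, yet:1, story:1, carry:1, town:1, year:1, then:1, wine:1, train:1, … (29 more, each freq 1)
Hapax count = 41; token count = 57.
Ratio = 41 / 57 = 0.72

0.72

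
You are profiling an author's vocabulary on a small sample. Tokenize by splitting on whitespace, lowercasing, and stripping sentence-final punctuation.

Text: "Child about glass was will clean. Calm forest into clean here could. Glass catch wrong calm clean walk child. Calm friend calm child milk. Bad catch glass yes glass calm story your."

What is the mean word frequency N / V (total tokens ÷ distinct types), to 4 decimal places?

N = 32 tokens, V = 20 types.
Mean frequency = N / V = 32 / 20 = 1.6000

1.6000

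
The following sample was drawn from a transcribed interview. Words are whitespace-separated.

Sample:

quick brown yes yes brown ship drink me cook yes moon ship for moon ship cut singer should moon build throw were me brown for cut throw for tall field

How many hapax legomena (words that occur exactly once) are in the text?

9

Frequencies: brown:3, yes:3, ship:3, moon:3, for:3, me:2, cut:2, throw:2, quick:1, drink:1, cook:1, singer:1, should:1, build:1, were:1, tall:1, field:1
Hapax (freq=1): build, cook, drink, field, quick, should, singer, tall, were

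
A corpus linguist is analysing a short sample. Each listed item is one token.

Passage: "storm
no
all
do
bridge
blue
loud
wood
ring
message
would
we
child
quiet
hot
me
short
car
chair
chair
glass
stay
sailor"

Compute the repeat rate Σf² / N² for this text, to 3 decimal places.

0.047

Frequencies: chair:2, storm:1, no:1, all:1, do:1, bridge:1, blue:1, loud:1, wood:1, ring:1, message:1, would:1, we:1, child:1, quiet:1, hot:1, me:1, short:1, car:1, glass:1, … (2 more, each freq 1)
Σf² = 25; N² = 529
Repeat rate = 25 / 529 = 0.047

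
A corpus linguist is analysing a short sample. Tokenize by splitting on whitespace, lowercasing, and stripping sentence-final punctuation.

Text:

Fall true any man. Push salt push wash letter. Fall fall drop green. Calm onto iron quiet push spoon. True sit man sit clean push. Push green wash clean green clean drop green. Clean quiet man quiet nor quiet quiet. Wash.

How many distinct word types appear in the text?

18

Distinct types: {any, calm, clean, drop, fall, green, iron, letter, man, nor, onto, push, quiet, salt, sit, spoon, true, wash}
V = 18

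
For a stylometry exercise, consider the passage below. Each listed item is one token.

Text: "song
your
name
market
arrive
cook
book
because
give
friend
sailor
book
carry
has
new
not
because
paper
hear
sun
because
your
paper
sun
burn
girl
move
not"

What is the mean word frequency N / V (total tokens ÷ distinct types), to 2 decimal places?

N = 28 tokens, V = 21 types.
Mean frequency = N / V = 28 / 21 = 1.33

1.33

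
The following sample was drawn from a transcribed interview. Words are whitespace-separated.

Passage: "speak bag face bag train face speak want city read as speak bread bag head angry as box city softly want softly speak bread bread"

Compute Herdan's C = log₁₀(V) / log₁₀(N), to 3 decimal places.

N = 25, V = 13.
log₁₀(V) = 1.113943, log₁₀(N) = 1.397940
C = 1.113943 / 1.397940 = 0.797

0.797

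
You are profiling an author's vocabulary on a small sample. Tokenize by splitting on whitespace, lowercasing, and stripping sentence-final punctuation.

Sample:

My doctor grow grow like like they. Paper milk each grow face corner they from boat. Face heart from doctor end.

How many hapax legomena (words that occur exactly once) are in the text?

8

Frequencies: grow:3, doctor:2, like:2, they:2, face:2, from:2, my:1, paper:1, milk:1, each:1, corner:1, boat:1, heart:1, end:1
Hapax (freq=1): boat, corner, each, end, heart, milk, my, paper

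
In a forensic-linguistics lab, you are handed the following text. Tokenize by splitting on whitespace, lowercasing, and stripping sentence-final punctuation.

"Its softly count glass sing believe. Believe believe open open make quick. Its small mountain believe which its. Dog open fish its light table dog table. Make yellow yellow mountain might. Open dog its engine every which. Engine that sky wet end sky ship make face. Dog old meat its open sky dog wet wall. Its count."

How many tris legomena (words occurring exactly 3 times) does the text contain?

2

Frequencies: its:7, open:5, dog:5, believe:4, make:3, sky:3, count:2, mountain:2, which:2, table:2, yellow:2, engine:2, wet:2, softly:1, glass:1, sing:1, quick:1, small:1, fish:1, light:1, … (9 more, each freq 1)
Words with frequency 3: make, sky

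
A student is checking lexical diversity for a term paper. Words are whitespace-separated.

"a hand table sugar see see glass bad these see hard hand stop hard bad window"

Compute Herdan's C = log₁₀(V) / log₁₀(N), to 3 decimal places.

N = 16, V = 11.
log₁₀(V) = 1.041393, log₁₀(N) = 1.204120
C = 1.041393 / 1.204120 = 0.865

0.865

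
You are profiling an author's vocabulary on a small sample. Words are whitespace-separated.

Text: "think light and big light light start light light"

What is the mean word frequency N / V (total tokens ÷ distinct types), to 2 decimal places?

1.80

N = 9 tokens, V = 5 types.
Mean frequency = N / V = 9 / 5 = 1.80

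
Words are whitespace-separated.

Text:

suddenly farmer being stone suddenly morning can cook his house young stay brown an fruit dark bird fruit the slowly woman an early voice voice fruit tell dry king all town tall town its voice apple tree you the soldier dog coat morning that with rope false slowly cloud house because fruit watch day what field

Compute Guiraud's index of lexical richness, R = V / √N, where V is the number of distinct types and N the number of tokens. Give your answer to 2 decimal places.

5.88

N = 56, V = 44.
√N = 7.483315
R = 44 / 7.483315 = 5.88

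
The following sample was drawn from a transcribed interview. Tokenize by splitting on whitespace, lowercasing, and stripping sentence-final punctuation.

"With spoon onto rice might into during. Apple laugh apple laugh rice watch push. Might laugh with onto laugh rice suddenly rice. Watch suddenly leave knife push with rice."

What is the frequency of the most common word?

5

Frequencies: rice:5, laugh:4, with:3, onto:2, might:2, apple:2, watch:2, push:2, suddenly:2, spoon:1, into:1, during:1, leave:1, knife:1
Most common: 'rice' with frequency 5.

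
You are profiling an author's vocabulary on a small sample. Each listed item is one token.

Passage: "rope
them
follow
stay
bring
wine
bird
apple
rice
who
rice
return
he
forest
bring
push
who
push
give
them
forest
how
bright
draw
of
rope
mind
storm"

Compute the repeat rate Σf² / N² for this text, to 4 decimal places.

0.0536

Frequencies: rope:2, them:2, bring:2, rice:2, who:2, forest:2, push:2, follow:1, stay:1, wine:1, bird:1, apple:1, return:1, he:1, give:1, how:1, bright:1, draw:1, of:1, mind:1, … (1 more, each freq 1)
Σf² = 42; N² = 784
Repeat rate = 42 / 784 = 0.0536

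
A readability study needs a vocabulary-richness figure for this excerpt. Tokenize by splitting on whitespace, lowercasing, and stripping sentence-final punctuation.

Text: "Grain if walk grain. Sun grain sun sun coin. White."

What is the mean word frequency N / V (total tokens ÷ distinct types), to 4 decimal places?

1.6667

N = 10 tokens, V = 6 types.
Mean frequency = N / V = 10 / 6 = 1.6667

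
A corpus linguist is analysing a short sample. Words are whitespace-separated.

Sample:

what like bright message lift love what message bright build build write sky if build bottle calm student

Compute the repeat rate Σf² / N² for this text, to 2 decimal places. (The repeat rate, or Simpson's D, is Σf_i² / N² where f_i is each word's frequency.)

Frequencies: build:3, what:2, bright:2, message:2, like:1, lift:1, love:1, write:1, sky:1, if:1, bottle:1, calm:1, student:1
Σf² = 30; N² = 324
Repeat rate = 30 / 324 = 0.09

0.09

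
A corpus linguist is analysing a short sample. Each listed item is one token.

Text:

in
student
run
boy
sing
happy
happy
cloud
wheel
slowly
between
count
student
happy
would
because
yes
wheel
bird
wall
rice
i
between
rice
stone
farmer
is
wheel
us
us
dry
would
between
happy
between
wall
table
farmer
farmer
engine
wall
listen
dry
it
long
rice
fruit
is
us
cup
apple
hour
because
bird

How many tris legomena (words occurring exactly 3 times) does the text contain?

Frequencies: happy:4, between:4, wheel:3, wall:3, rice:3, farmer:3, us:3, student:2, would:2, because:2, bird:2, is:2, dry:2, in:1, run:1, boy:1, sing:1, cloud:1, slowly:1, count:1, … (12 more, each freq 1)
Words with frequency 3: farmer, rice, us, wall, wheel

5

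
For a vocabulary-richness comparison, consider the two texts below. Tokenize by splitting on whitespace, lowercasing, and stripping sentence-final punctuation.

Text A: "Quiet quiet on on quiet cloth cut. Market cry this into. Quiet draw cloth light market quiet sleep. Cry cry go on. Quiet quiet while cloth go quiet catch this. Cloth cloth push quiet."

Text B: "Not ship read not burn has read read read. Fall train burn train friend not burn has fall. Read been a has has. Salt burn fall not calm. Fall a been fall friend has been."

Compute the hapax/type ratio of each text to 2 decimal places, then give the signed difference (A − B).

A: hapax=8, V=15, ratio=0.53
B: hapax=3, V=12, ratio=0.25
Difference = 0.53 − 0.25 = 0.28

0.28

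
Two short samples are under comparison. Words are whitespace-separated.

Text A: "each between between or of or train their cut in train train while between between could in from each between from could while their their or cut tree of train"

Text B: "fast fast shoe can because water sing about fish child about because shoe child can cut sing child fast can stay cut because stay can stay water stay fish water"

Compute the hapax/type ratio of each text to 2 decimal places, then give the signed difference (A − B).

A: hapax=1, V=12, ratio=0.08
B: hapax=0, V=11, ratio=0.00
Difference = 0.08 − 0.00 = 0.08

0.08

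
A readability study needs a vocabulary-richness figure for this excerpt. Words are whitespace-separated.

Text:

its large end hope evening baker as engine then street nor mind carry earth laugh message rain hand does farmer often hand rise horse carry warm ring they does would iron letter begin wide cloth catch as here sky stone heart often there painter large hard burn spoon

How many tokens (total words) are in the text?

48

Tokens: its, large, end, hope, evening, baker, as, engine, then, street, nor, mind, carry, earth, laugh, message, rain, hand, does, farmer, often, hand, rise, horse, carry, warm, ring, they, does, would, iron, letter, begin, wide, cloth, catch, as, here, sky, stone, heart, often, there, painter, large, hard, burn, spoon
N = 48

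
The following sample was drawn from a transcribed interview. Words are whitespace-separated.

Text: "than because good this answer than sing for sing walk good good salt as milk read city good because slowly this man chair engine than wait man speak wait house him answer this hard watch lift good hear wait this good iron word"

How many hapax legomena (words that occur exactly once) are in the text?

19

Frequencies: good:6, this:4, than:3, wait:3, because:2, answer:2, sing:2, man:2, for:1, walk:1, salt:1, as:1, milk:1, read:1, city:1, slowly:1, chair:1, engine:1, speak:1, house:1, … (7 more, each freq 1)
Hapax (freq=1): as, chair, city, engine, for, hard, hear, him, house, iron, lift, milk, read, salt, slowly, speak, walk, watch, word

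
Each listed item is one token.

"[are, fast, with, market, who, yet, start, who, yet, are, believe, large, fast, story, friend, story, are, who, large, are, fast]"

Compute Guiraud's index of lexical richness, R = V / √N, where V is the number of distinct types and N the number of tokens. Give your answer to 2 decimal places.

2.40

N = 21, V = 11.
√N = 4.582576
R = 11 / 4.582576 = 2.40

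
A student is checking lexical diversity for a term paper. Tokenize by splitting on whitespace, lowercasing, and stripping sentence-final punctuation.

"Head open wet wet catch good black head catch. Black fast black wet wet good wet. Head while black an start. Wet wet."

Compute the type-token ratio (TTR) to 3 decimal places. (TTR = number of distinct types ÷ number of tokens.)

N = 23 tokens, V = 10 types.
TTR = V / N = 10 / 23 = 0.435

0.435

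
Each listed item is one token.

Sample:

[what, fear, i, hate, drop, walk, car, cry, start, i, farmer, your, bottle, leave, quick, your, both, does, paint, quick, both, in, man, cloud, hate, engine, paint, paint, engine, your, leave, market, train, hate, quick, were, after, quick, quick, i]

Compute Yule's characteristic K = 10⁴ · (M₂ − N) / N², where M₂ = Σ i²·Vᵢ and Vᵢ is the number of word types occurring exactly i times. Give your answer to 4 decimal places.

312.5000

Frequencies: quick:5, i:3, hate:3, your:3, paint:3, leave:2, both:2, engine:2, what:1, fear:1, drop:1, walk:1, car:1, cry:1, start:1, farmer:1, bottle:1, does:1, in:1, man:1, … (5 more, each freq 1)
N = 40. Frequency spectrum: V_1=17, V_2=3, V_3=4, V_5=1
M₂ = 1²·17 + 2²·3 + 3²·4 + 5²·1 = 90
K = 10000 × (90 − 40) / 40² = 312.5000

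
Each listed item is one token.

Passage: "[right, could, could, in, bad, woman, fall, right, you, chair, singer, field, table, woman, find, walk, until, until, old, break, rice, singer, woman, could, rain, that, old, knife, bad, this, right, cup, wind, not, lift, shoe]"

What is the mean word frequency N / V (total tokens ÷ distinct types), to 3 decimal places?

1.385

N = 36 tokens, V = 26 types.
Mean frequency = N / V = 36 / 26 = 1.385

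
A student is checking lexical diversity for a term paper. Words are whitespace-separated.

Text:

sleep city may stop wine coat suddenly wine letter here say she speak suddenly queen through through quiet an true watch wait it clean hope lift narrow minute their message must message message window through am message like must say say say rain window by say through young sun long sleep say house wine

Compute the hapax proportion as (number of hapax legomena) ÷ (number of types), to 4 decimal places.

Frequencies: say:6, through:4, message:4, wine:3, sleep:2, suddenly:2, must:2, window:2, city:1, may:1, stop:1, coat:1, letter:1, here:1, she:1, speak:1, queen:1, quiet:1, an:1, true:1, … (17 more, each freq 1)
Hapax count = 29; type count = 37.
Ratio = 29 / 37 = 0.7838

0.7838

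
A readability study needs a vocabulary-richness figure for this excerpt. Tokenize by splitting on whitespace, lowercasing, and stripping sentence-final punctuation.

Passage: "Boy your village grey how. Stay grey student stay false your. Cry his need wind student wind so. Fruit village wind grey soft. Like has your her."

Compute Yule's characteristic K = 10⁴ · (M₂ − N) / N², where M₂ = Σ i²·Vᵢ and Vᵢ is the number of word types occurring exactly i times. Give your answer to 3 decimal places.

Frequencies: your:3, grey:3, wind:3, village:2, stay:2, student:2, boy:1, how:1, false:1, cry:1, his:1, need:1, so:1, fruit:1, soft:1, like:1, has:1, her:1
N = 27. Frequency spectrum: V_1=12, V_2=3, V_3=3
M₂ = 1²·12 + 2²·3 + 3²·3 = 51
K = 10000 × (51 − 27) / 27² = 329.218

329.218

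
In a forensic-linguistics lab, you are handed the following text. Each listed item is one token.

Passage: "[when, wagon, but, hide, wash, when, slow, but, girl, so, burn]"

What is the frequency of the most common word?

2

Frequencies: when:2, but:2, wagon:1, hide:1, wash:1, slow:1, girl:1, so:1, burn:1
Most common: 'when' with frequency 2.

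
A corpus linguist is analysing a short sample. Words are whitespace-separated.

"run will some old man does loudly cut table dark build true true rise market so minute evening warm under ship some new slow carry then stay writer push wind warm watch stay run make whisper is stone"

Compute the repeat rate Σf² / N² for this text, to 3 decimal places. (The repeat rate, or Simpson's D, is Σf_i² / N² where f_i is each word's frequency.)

Frequencies: run:2, some:2, true:2, warm:2, stay:2, will:1, old:1, man:1, does:1, loudly:1, cut:1, table:1, dark:1, build:1, rise:1, market:1, so:1, minute:1, evening:1, under:1, … (13 more, each freq 1)
Σf² = 48; N² = 1444
Repeat rate = 48 / 1444 = 0.033

0.033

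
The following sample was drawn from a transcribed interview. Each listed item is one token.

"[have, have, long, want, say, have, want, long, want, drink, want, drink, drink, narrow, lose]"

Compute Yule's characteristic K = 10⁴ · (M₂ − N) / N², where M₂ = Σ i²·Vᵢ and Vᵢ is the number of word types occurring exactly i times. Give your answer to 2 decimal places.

1155.56

Frequencies: want:4, have:3, drink:3, long:2, say:1, narrow:1, lose:1
N = 15. Frequency spectrum: V_1=3, V_2=1, V_3=2, V_4=1
M₂ = 1²·3 + 2²·1 + 3²·2 + 4²·1 = 41
K = 10000 × (41 − 15) / 15² = 1155.56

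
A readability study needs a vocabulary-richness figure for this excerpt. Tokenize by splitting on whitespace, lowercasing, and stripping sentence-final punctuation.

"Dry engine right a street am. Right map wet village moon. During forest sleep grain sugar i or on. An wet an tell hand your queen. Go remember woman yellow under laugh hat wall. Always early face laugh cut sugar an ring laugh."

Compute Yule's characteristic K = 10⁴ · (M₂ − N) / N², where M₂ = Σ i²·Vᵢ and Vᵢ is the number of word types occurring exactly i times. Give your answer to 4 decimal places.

97.3499

Frequencies: an:3, laugh:3, right:2, wet:2, sugar:2, dry:1, engine:1, a:1, street:1, am:1, map:1, village:1, moon:1, during:1, forest:1, sleep:1, grain:1, i:1, or:1, on:1, … (16 more, each freq 1)
N = 43. Frequency spectrum: V_1=31, V_2=3, V_3=2
M₂ = 1²·31 + 2²·3 + 3²·2 = 61
K = 10000 × (61 − 43) / 43² = 97.3499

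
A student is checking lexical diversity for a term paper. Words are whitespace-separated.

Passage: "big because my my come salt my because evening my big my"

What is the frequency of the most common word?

Frequencies: my:5, big:2, because:2, come:1, salt:1, evening:1
Most common: 'my' with frequency 5.

5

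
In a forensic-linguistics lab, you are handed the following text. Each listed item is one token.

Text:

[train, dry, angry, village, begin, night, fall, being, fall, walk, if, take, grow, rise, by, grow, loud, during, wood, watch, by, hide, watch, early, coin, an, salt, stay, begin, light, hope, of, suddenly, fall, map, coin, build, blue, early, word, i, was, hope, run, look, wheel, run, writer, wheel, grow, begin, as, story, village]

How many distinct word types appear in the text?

40

Distinct types: {an, angry, as, begin, being, blue, build, by, coin, dry, during, early, fall, grow, hide, hope, i, if, light, look, loud, map, night, of, rise, run, salt, stay, story, suddenly, take, train, village, walk, was, watch, wheel, wood, word, writer}
V = 40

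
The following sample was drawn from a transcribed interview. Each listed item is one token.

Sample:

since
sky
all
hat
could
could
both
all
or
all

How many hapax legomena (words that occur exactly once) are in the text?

5

Frequencies: all:3, could:2, since:1, sky:1, hat:1, both:1, or:1
Hapax (freq=1): both, hat, or, since, sky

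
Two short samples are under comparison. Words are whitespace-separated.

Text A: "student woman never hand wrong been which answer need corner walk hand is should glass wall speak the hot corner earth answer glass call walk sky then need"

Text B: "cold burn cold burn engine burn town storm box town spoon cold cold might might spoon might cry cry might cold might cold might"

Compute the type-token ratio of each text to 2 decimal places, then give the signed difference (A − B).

TTR(A) = 22/28 = 0.79
TTR(B) = 9/24 = 0.38
Difference = 0.79 − 0.38 = 0.41

0.41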